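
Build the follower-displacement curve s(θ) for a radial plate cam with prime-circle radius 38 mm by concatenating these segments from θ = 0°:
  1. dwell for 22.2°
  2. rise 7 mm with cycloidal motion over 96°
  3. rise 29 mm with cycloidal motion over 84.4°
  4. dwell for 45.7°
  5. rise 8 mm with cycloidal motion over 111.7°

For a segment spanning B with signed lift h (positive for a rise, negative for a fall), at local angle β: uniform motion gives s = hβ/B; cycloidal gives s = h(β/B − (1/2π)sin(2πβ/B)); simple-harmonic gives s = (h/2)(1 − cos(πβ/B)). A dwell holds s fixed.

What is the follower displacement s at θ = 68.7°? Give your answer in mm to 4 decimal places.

seg 1 [0°–22.2°] dwell: s stays 0.0000
seg 2 [22.2°–118.2°] cycloidal, h=7: θ=68.7° here. β=46.5, B=96. 7·(0.4844 − sin(2π·0.4844)/(2π)) = 3.2814 → s = 3.2814

3.2814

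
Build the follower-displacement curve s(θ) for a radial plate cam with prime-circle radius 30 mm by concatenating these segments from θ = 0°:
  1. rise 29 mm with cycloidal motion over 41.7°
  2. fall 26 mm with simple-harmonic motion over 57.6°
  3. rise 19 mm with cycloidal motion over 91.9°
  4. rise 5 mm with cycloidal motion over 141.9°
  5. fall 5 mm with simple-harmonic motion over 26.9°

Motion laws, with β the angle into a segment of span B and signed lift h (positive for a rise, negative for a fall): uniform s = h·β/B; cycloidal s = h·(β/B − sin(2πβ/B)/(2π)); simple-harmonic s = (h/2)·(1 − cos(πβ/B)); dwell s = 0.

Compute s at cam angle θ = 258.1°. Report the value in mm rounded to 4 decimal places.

seg 1 [0°–41.7°] cycloidal, h=29: full span → s += 29 → s = 29.0000
seg 2 [41.7°–99.3°] simple-harmonic, h=-26: full span → s += -26 → s = 3.0000
seg 3 [99.3°–191.2°] cycloidal, h=19: full span → s += 19 → s = 22.0000
seg 4 [191.2°–333.1°] cycloidal, h=5: θ=258.1° here. β=66.9, B=141.9. 5·(0.4715 − sin(2π·0.4715)/(2π)) = 2.2154 → s = 24.2154

24.2154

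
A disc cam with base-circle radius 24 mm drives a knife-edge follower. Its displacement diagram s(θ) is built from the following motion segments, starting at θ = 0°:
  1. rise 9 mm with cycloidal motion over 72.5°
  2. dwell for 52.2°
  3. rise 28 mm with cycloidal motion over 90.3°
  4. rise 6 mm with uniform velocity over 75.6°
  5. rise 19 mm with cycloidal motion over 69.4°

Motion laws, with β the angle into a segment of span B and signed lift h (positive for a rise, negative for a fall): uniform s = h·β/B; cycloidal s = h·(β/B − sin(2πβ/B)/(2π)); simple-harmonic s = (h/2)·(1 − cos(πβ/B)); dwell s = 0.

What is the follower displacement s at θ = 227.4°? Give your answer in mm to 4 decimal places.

seg 1 [0°–72.5°] cycloidal, h=9: full span → s += 9 → s = 9.0000
seg 2 [72.5°–124.7°] dwell: s stays 9.0000
seg 3 [124.7°–215°] cycloidal, h=28: full span → s += 28 → s = 37.0000
seg 4 [215°–290.6°] uniform, h=6: θ=227.4° here. β=12.4, B=75.6. 6·12.4/75.6 = 0.9841 → s = 37.9841

37.9841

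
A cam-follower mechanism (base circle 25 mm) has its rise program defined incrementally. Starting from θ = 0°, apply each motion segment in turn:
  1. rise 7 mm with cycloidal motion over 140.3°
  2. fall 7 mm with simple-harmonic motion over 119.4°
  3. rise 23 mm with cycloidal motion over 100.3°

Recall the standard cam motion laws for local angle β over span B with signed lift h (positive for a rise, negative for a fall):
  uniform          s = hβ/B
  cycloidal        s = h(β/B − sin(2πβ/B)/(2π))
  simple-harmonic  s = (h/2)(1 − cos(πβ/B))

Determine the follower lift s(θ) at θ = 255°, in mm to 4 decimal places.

seg 1 [0°–140.3°] cycloidal, h=7: full span → s += 7 → s = 7.0000
seg 2 [140.3°–259.7°] simple-harmonic, h=-7: θ=255° here. β=114.7, B=119.4. -7/2·(1 − cos(π·0.9606)) = -6.9733 → s = 0.0267

0.0267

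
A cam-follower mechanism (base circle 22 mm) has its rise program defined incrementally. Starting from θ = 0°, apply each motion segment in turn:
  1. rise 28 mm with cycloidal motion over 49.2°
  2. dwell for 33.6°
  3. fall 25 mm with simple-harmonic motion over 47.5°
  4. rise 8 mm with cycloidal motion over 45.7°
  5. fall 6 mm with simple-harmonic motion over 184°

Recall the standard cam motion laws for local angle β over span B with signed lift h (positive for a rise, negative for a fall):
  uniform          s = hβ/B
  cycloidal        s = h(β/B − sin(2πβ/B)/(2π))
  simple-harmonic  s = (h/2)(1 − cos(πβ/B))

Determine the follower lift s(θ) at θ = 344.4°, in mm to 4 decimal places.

seg 1 [0°–49.2°] cycloidal, h=28: full span → s += 28 → s = 28.0000
seg 2 [49.2°–82.8°] dwell: s stays 28.0000
seg 3 [82.8°–130.3°] simple-harmonic, h=-25: full span → s += -25 → s = 3.0000
seg 4 [130.3°–176°] cycloidal, h=8: full span → s += 8 → s = 11.0000
seg 5 [176°–360°] simple-harmonic, h=-6: θ=344.4° here. β=168.4, B=184. -6/2·(1 − cos(π·0.9152)) = -5.8942 → s = 5.1058

5.1058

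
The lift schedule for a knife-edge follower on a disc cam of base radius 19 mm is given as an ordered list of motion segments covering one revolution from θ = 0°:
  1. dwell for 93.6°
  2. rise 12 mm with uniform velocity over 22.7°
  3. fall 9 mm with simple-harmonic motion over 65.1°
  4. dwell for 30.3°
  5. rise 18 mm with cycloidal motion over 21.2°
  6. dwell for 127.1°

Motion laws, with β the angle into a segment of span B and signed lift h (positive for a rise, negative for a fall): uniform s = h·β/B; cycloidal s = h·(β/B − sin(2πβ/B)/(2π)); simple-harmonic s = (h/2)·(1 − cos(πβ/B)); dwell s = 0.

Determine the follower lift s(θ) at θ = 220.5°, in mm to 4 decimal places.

seg 1 [0°–93.6°] dwell: s stays 0.0000
seg 2 [93.6°–116.3°] uniform, h=12: full span → s += 12 → s = 12.0000
seg 3 [116.3°–181.4°] simple-harmonic, h=-9: full span → s += -9 → s = 3.0000
seg 4 [181.4°–211.7°] dwell: s stays 3.0000
seg 5 [211.7°–232.9°] cycloidal, h=18: θ=220.5° here. β=8.8, B=21.2. 18·(0.4151 − sin(2π·0.4151)/(2π)) = 6.0149 → s = 9.0149

9.0149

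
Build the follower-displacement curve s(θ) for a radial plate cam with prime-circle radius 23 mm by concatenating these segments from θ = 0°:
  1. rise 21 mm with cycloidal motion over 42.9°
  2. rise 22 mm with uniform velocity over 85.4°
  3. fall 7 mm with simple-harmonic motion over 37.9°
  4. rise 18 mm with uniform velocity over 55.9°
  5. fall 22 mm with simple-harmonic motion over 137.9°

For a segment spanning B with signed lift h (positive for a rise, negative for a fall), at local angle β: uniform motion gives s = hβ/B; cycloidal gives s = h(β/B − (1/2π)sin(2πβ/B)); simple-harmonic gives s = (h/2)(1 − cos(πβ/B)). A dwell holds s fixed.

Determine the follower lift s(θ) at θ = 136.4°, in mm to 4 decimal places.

seg 1 [0°–42.9°] cycloidal, h=21: full span → s += 21 → s = 21.0000
seg 2 [42.9°–128.3°] uniform, h=22: full span → s += 22 → s = 43.0000
seg 3 [128.3°–166.2°] simple-harmonic, h=-7: θ=136.4° here. β=8.1, B=37.9. -7/2·(1 − cos(π·0.2137)) = -0.7597 → s = 42.2403

42.2403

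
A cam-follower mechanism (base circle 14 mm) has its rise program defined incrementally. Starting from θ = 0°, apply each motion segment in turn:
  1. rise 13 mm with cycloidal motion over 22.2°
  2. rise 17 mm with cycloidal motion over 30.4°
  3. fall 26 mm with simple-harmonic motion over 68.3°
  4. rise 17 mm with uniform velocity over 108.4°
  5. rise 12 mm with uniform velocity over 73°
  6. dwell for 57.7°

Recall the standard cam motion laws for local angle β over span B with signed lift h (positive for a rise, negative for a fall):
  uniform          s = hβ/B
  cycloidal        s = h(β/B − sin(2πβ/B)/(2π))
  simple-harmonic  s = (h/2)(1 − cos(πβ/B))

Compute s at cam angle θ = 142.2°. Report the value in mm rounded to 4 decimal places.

seg 1 [0°–22.2°] cycloidal, h=13: full span → s += 13 → s = 13.0000
seg 2 [22.2°–52.6°] cycloidal, h=17: full span → s += 17 → s = 30.0000
seg 3 [52.6°–120.9°] simple-harmonic, h=-26: full span → s += -26 → s = 4.0000
seg 4 [120.9°–229.3°] uniform, h=17: θ=142.2° here. β=21.3, B=108.4. 17·21.3/108.4 = 3.3404 → s = 7.3404

7.3404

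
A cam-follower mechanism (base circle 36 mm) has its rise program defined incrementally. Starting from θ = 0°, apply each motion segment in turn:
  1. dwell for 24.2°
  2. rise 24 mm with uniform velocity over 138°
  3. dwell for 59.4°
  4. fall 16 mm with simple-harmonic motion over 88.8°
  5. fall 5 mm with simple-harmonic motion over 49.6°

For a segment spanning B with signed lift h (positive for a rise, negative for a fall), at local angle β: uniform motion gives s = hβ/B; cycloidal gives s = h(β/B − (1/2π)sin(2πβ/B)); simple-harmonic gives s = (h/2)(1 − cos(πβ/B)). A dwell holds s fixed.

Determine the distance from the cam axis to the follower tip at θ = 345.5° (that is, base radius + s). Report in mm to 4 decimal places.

seg 1 [0°–24.2°] dwell: s stays 0.0000
seg 2 [24.2°–162.2°] uniform, h=24: full span → s += 24 → s = 24.0000
seg 3 [162.2°–221.6°] dwell: s stays 24.0000
seg 4 [221.6°–310.4°] simple-harmonic, h=-16: full span → s += -16 → s = 8.0000
seg 5 [310.4°–360°] simple-harmonic, h=-5: θ=345.5° here. β=35.1, B=49.6. -5/2·(1 − cos(π·0.7077)) = -4.0177 → s = 3.9823
radial distance = base radius + s = 36 + 3.9823 = 39.9823

39.9823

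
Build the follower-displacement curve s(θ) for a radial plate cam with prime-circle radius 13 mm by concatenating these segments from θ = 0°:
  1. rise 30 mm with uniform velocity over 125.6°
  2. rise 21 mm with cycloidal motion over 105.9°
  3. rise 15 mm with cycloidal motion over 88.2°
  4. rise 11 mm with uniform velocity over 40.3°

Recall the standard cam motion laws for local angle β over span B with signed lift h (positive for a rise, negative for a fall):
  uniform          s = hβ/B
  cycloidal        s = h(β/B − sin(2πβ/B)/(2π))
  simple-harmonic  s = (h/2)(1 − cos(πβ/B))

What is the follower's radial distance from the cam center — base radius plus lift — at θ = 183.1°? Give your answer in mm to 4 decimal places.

seg 1 [0°–125.6°] uniform, h=30: full span → s += 30 → s = 30.0000
seg 2 [125.6°–231.5°] cycloidal, h=21: θ=183.1° here. β=57.5, B=105.9. 21·(0.5430 − sin(2π·0.5430)/(2π)) = 12.2936 → s = 42.2936
radial distance = base radius + s = 13 + 42.2936 = 55.2936

55.2936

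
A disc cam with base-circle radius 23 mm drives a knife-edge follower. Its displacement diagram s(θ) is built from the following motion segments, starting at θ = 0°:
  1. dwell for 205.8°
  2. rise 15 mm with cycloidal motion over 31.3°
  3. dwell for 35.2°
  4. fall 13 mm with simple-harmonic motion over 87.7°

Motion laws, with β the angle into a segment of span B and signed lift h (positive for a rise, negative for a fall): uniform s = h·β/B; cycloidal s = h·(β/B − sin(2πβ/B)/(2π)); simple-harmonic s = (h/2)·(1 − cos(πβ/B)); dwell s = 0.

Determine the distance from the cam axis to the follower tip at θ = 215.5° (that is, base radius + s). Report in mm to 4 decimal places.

seg 1 [0°–205.8°] dwell: s stays 0.0000
seg 2 [205.8°–237.1°] cycloidal, h=15: θ=215.5° here. β=9.7, B=31.3. 15·(0.3099 − sin(2π·0.3099)/(2π)) = 2.4284 → s = 2.4284
radial distance = base radius + s = 23 + 2.4284 = 25.4284

25.4284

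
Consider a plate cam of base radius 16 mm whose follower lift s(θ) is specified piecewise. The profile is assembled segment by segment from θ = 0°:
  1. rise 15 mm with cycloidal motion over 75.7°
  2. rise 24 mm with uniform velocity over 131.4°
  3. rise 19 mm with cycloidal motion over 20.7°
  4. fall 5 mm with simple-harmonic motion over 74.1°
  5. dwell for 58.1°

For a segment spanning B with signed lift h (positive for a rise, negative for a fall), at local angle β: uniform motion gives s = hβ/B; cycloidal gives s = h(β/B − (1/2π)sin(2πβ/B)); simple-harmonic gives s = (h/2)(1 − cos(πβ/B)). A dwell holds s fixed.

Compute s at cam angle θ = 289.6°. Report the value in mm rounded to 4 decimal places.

seg 1 [0°–75.7°] cycloidal, h=15: full span → s += 15 → s = 15.0000
seg 2 [75.7°–207.1°] uniform, h=24: full span → s += 24 → s = 39.0000
seg 3 [207.1°–227.8°] cycloidal, h=19: full span → s += 19 → s = 58.0000
seg 4 [227.8°–301.9°] simple-harmonic, h=-5: θ=289.6° here. β=61.8, B=74.1. -5/2·(1 − cos(π·0.8340)) = -4.6677 → s = 53.3323

53.3323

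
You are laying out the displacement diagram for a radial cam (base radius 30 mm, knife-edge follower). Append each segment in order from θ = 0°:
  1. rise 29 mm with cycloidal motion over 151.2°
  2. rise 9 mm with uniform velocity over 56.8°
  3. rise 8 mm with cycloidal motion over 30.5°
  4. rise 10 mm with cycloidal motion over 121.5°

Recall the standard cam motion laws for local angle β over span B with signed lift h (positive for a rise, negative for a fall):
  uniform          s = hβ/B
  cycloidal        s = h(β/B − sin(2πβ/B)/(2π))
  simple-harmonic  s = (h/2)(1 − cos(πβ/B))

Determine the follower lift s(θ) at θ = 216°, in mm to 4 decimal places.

seg 1 [0°–151.2°] cycloidal, h=29: full span → s += 29 → s = 29.0000
seg 2 [151.2°–208°] uniform, h=9: full span → s += 9 → s = 38.0000
seg 3 [208°–238.5°] cycloidal, h=8: θ=216° here. β=8, B=30.5. 8·(0.2623 − sin(2π·0.2623)/(2π)) = 0.8289 → s = 38.8289

38.8289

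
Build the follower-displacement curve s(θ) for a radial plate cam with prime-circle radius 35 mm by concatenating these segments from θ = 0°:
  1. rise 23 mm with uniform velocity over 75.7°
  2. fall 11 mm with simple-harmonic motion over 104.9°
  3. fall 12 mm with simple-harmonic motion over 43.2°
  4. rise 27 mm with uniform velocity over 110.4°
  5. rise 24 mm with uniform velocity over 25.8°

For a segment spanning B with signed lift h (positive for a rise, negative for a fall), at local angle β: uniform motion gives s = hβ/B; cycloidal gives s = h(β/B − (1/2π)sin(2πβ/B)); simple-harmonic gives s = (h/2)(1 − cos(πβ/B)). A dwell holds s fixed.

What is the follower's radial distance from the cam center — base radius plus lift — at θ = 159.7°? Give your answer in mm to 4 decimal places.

seg 1 [0°–75.7°] uniform, h=23: full span → s += 23 → s = 23.0000
seg 2 [75.7°–180.6°] simple-harmonic, h=-11: θ=159.7° here. β=84, B=104.9. -11/2·(1 − cos(π·0.8008)) = -9.9573 → s = 13.0427
radial distance = base radius + s = 35 + 13.0427 = 48.0427

48.0427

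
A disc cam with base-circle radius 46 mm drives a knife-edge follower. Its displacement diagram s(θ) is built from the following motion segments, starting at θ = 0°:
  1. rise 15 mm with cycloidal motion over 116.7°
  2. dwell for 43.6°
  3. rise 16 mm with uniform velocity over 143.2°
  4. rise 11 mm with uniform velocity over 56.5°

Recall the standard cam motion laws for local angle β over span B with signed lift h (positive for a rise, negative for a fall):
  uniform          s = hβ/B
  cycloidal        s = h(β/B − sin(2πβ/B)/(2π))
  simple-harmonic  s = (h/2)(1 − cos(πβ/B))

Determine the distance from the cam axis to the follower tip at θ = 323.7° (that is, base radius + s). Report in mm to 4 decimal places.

seg 1 [0°–116.7°] cycloidal, h=15: full span → s += 15 → s = 15.0000
seg 2 [116.7°–160.3°] dwell: s stays 15.0000
seg 3 [160.3°–303.5°] uniform, h=16: full span → s += 16 → s = 31.0000
seg 4 [303.5°–360°] uniform, h=11: θ=323.7° here. β=20.2, B=56.5. 11·20.2/56.5 = 3.9327 → s = 34.9327
radial distance = base radius + s = 46 + 34.9327 = 80.9327

80.9327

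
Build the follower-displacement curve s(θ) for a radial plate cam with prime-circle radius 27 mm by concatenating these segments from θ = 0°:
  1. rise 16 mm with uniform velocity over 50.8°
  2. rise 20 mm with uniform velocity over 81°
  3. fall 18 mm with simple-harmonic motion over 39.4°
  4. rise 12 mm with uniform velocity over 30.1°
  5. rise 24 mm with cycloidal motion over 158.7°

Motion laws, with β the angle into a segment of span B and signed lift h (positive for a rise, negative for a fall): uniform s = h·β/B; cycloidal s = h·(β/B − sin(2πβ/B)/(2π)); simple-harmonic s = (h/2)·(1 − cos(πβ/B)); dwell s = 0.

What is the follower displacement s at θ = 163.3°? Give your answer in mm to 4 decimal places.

seg 1 [0°–50.8°] uniform, h=16: full span → s += 16 → s = 16.0000
seg 2 [50.8°–131.8°] uniform, h=20: full span → s += 20 → s = 36.0000
seg 3 [131.8°–171.2°] simple-harmonic, h=-18: θ=163.3° here. β=31.5, B=39.4. -18/2·(1 − cos(π·0.7995)) = -16.2727 → s = 19.7273

19.7273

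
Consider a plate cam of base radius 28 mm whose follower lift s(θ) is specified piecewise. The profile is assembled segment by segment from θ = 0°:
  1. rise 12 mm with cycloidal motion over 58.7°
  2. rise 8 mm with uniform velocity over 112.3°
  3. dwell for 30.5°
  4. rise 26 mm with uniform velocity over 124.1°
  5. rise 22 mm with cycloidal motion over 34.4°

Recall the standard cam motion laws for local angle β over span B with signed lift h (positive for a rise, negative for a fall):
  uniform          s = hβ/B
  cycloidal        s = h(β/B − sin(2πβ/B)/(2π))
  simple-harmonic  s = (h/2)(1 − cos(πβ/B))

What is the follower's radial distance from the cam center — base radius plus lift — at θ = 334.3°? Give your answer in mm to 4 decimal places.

seg 1 [0°–58.7°] cycloidal, h=12: full span → s += 12 → s = 12.0000
seg 2 [58.7°–171°] uniform, h=8: full span → s += 8 → s = 20.0000
seg 3 [171°–201.5°] dwell: s stays 20.0000
seg 4 [201.5°–325.6°] uniform, h=26: full span → s += 26 → s = 46.0000
seg 5 [325.6°–360°] cycloidal, h=22: θ=334.3° here. β=8.7, B=34.4. 22·(0.2529 − sin(2π·0.2529)/(2π)) = 2.0631 → s = 48.0631
radial distance = base radius + s = 28 + 48.0631 = 76.0631

76.0631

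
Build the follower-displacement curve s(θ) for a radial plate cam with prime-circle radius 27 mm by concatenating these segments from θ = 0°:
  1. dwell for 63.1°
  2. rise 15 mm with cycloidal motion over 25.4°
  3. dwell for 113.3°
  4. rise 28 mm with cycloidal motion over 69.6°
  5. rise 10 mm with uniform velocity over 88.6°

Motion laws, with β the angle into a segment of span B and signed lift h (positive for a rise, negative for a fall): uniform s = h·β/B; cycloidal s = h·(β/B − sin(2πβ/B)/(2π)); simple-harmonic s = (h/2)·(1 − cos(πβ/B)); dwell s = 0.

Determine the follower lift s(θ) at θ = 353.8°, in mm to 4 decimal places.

seg 1 [0°–63.1°] dwell: s stays 0.0000
seg 2 [63.1°–88.5°] cycloidal, h=15: full span → s += 15 → s = 15.0000
seg 3 [88.5°–201.8°] dwell: s stays 15.0000
seg 4 [201.8°–271.4°] cycloidal, h=28: full span → s += 28 → s = 43.0000
seg 5 [271.4°–360°] uniform, h=10: θ=353.8° here. β=82.4, B=88.6. 10·82.4/88.6 = 9.3002 → s = 52.3002

52.3002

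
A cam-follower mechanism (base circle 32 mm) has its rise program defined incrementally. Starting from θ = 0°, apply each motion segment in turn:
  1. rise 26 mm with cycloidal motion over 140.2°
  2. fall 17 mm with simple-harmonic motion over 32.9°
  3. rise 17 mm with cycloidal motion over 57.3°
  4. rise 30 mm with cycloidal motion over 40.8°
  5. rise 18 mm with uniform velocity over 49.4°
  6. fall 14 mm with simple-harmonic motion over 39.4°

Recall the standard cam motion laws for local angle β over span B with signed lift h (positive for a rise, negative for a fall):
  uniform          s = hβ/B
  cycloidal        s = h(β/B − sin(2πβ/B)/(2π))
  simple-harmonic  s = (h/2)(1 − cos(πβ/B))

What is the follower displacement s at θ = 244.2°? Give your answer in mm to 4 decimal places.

seg 1 [0°–140.2°] cycloidal, h=26: full span → s += 26 → s = 26.0000
seg 2 [140.2°–173.1°] simple-harmonic, h=-17: full span → s += -17 → s = 9.0000
seg 3 [173.1°–230.4°] cycloidal, h=17: full span → s += 17 → s = 26.0000
seg 4 [230.4°–271.2°] cycloidal, h=30: θ=244.2° here. β=13.8, B=40.8. 30·(0.3382 − sin(2π·0.3382)/(2π)) = 6.0876 → s = 32.0876

32.0876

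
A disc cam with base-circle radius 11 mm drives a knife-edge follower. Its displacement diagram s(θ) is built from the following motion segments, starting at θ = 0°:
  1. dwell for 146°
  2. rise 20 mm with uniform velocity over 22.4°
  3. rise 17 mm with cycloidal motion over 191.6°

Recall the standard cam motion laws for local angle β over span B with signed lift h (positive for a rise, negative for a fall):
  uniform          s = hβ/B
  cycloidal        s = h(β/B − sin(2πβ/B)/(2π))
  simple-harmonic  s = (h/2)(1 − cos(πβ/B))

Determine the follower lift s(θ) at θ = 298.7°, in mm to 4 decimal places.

seg 1 [0°–146°] dwell: s stays 0.0000
seg 2 [146°–168.4°] uniform, h=20: full span → s += 20 → s = 20.0000
seg 3 [168.4°–360°] cycloidal, h=17: θ=298.7° here. β=130.3, B=191.6. 17·(0.6801 − sin(2π·0.6801)/(2π)) = 14.0096 → s = 34.0096

34.0096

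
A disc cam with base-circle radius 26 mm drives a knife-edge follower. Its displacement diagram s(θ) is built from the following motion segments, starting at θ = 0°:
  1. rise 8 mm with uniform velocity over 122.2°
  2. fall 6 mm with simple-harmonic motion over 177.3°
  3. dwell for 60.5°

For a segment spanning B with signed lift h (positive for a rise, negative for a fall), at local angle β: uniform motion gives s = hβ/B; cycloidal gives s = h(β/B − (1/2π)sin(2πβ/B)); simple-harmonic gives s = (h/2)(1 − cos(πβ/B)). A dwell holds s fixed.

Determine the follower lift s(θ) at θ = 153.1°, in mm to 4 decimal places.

seg 1 [0°–122.2°] uniform, h=8: full span → s += 8 → s = 8.0000
seg 2 [122.2°–299.5°] simple-harmonic, h=-6: θ=153.1° here. β=30.9, B=177.3. -6/2·(1 − cos(π·0.1743)) = -0.4385 → s = 7.5615

7.5615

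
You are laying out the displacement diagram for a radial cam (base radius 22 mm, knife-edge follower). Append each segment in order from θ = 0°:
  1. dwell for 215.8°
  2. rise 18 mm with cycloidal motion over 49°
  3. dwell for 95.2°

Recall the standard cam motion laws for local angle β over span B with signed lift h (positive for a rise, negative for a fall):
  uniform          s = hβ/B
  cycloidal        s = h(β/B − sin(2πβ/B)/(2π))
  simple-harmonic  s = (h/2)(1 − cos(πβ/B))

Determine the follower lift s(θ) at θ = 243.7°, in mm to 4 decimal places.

seg 1 [0°–215.8°] dwell: s stays 0.0000
seg 2 [215.8°–264.8°] cycloidal, h=18: θ=243.7° here. β=27.9, B=49. 18·(0.5694 − sin(2π·0.5694)/(2π)) = 11.4588 → s = 11.4588

11.4588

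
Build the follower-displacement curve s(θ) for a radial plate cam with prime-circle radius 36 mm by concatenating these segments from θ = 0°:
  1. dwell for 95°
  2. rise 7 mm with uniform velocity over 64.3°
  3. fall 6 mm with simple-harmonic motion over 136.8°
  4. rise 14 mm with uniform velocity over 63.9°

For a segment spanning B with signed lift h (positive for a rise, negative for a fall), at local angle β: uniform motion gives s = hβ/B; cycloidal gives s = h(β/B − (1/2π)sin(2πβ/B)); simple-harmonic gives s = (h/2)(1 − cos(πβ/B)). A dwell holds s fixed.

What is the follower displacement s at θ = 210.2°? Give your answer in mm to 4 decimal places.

seg 1 [0°–95°] dwell: s stays 0.0000
seg 2 [95°–159.3°] uniform, h=7: full span → s += 7 → s = 7.0000
seg 3 [159.3°–296.1°] simple-harmonic, h=-6: θ=210.2° here. β=50.9, B=136.8. -6/2·(1 − cos(π·0.3721)) = -1.8265 → s = 5.1735

5.1735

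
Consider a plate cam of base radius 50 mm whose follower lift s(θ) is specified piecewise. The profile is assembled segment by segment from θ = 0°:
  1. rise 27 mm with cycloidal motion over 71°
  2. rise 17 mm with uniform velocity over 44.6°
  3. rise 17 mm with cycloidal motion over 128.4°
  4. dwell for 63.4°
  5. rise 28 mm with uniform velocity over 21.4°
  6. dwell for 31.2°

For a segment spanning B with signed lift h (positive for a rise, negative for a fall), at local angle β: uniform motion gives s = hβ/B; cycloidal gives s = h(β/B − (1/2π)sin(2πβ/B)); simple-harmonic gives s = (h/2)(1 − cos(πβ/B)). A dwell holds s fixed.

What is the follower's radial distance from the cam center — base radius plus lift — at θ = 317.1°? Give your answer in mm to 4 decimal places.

seg 1 [0°–71°] cycloidal, h=27: full span → s += 27 → s = 27.0000
seg 2 [71°–115.6°] uniform, h=17: full span → s += 17 → s = 44.0000
seg 3 [115.6°–244°] cycloidal, h=17: full span → s += 17 → s = 61.0000
seg 4 [244°–307.4°] dwell: s stays 61.0000
seg 5 [307.4°–328.8°] uniform, h=28: θ=317.1° here. β=9.7, B=21.4. 28·9.7/21.4 = 12.6916 → s = 73.6916
radial distance = base radius + s = 50 + 73.6916 = 123.6916

123.6916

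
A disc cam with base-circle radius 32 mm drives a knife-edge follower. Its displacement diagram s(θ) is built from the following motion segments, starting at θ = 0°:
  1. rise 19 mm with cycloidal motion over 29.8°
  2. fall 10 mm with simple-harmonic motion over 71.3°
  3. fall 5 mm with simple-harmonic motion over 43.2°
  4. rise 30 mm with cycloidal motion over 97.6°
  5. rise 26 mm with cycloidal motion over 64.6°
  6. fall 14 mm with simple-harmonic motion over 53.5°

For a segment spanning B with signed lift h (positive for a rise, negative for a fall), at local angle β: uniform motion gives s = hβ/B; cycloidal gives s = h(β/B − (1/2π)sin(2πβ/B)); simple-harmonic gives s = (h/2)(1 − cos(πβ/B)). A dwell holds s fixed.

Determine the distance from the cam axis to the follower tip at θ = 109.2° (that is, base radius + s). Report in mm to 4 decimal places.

seg 1 [0°–29.8°] cycloidal, h=19: full span → s += 19 → s = 19.0000
seg 2 [29.8°–101.1°] simple-harmonic, h=-10: full span → s += -10 → s = 9.0000
seg 3 [101.1°–144.3°] simple-harmonic, h=-5: θ=109.2° here. β=8.1, B=43.2. -5/2·(1 − cos(π·0.1875)) = -0.4213 → s = 8.5787
radial distance = base radius + s = 32 + 8.5787 = 40.5787

40.5787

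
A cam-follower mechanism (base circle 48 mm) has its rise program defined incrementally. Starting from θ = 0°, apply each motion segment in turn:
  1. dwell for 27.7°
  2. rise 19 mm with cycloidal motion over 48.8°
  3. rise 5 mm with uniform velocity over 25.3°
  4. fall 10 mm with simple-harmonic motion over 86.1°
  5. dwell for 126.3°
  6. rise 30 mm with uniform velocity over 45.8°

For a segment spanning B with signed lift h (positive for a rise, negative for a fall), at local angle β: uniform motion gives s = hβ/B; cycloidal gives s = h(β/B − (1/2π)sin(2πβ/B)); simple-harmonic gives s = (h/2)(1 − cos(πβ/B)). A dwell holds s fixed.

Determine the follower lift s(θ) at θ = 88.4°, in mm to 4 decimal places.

seg 1 [0°–27.7°] dwell: s stays 0.0000
seg 2 [27.7°–76.5°] cycloidal, h=19: full span → s += 19 → s = 19.0000
seg 3 [76.5°–101.8°] uniform, h=5: θ=88.4° here. β=11.9, B=25.3. 5·11.9/25.3 = 2.3518 → s = 21.3518

21.3518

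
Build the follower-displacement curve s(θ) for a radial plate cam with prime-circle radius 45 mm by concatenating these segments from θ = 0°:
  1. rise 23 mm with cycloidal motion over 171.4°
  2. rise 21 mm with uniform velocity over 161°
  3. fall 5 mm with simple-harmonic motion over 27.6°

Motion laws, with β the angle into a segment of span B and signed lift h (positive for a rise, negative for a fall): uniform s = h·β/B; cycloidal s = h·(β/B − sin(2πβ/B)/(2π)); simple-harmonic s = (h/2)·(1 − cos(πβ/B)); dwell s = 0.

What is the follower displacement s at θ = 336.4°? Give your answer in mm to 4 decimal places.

seg 1 [0°–171.4°] cycloidal, h=23: full span → s += 23 → s = 23.0000
seg 2 [171.4°–332.4°] uniform, h=21: full span → s += 21 → s = 44.0000
seg 3 [332.4°–360°] simple-harmonic, h=-5: θ=336.4° here. β=4, B=27.6. -5/2·(1 − cos(π·0.1449)) = -0.2547 → s = 43.7453

43.7453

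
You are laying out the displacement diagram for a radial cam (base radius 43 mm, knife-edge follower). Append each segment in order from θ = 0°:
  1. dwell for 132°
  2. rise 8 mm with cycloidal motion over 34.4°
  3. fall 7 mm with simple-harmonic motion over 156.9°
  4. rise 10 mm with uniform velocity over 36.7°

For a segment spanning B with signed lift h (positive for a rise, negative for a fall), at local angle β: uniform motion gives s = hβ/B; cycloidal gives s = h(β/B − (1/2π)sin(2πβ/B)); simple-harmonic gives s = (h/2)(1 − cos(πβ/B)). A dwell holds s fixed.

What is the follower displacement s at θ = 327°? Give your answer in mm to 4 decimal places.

seg 1 [0°–132°] dwell: s stays 0.0000
seg 2 [132°–166.4°] cycloidal, h=8: full span → s += 8 → s = 8.0000
seg 3 [166.4°–323.3°] simple-harmonic, h=-7: full span → s += -7 → s = 1.0000
seg 4 [323.3°–360°] uniform, h=10: θ=327° here. β=3.7, B=36.7. 10·3.7/36.7 = 1.0082 → s = 2.0082

2.0082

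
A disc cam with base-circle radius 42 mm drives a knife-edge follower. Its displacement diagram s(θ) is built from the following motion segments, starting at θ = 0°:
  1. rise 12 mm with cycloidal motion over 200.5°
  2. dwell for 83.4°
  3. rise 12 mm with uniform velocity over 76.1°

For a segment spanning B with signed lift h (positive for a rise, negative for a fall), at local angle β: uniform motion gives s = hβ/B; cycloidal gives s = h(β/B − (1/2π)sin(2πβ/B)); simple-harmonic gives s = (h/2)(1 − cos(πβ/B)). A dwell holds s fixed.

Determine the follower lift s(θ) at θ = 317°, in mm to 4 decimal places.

seg 1 [0°–200.5°] cycloidal, h=12: full span → s += 12 → s = 12.0000
seg 2 [200.5°–283.9°] dwell: s stays 12.0000
seg 3 [283.9°–360°] uniform, h=12: θ=317° here. β=33.1, B=76.1. 12·33.1/76.1 = 5.2194 → s = 17.2194

17.2194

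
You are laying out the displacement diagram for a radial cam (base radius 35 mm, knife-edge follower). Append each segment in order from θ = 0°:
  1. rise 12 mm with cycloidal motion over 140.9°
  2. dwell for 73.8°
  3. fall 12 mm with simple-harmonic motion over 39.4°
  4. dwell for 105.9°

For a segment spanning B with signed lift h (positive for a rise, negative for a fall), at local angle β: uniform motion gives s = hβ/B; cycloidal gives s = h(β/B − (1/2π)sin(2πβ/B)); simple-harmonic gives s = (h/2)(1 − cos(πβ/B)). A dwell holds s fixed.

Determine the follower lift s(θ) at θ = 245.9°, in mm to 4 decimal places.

seg 1 [0°–140.9°] cycloidal, h=12: full span → s += 12 → s = 12.0000
seg 2 [140.9°–214.7°] dwell: s stays 12.0000
seg 3 [214.7°–254.1°] simple-harmonic, h=-12: θ=245.9° here. β=31.2, B=39.4. -12/2·(1 − cos(π·0.7919)) = -10.7625 → s = 1.2375

1.2375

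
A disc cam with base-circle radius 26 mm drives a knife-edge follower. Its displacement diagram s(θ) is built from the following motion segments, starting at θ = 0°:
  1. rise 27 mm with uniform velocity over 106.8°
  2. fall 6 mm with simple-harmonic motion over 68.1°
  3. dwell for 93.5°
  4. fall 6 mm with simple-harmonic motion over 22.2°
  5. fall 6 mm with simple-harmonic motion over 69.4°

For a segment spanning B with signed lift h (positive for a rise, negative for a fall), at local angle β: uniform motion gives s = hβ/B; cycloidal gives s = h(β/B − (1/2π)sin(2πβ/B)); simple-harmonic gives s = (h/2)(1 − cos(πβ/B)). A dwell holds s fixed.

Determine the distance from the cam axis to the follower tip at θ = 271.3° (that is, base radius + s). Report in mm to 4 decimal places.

seg 1 [0°–106.8°] uniform, h=27: full span → s += 27 → s = 27.0000
seg 2 [106.8°–174.9°] simple-harmonic, h=-6: full span → s += -6 → s = 21.0000
seg 3 [174.9°–268.4°] dwell: s stays 21.0000
seg 4 [268.4°–290.6°] simple-harmonic, h=-6: θ=271.3° here. β=2.9, B=22.2. -6/2·(1 − cos(π·0.1306)) = -0.2491 → s = 20.7509
radial distance = base radius + s = 26 + 20.7509 = 46.7509

46.7509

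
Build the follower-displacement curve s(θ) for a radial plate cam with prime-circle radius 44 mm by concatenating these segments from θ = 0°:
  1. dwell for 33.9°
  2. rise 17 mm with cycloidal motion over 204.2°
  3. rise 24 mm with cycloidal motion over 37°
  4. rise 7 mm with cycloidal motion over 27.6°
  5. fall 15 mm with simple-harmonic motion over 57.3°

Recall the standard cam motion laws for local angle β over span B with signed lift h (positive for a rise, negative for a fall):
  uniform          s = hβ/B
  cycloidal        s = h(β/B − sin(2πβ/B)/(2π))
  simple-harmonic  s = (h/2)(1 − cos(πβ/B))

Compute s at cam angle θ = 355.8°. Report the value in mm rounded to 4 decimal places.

seg 1 [0°–33.9°] dwell: s stays 0.0000
seg 2 [33.9°–238.1°] cycloidal, h=17: full span → s += 17 → s = 17.0000
seg 3 [238.1°–275.1°] cycloidal, h=24: full span → s += 24 → s = 41.0000
seg 4 [275.1°–302.7°] cycloidal, h=7: full span → s += 7 → s = 48.0000
seg 5 [302.7°–360°] simple-harmonic, h=-15: θ=355.8° here. β=53.1, B=57.3. -15/2·(1 − cos(π·0.9267)) = -14.8020 → s = 33.1980

33.1980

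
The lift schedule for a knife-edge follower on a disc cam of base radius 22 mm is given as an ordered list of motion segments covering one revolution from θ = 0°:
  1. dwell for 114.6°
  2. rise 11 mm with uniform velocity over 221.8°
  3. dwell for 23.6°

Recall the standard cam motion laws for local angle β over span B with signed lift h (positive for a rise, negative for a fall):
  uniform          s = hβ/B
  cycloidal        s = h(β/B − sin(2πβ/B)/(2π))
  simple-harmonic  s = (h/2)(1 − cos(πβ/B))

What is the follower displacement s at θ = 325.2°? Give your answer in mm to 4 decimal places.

seg 1 [0°–114.6°] dwell: s stays 0.0000
seg 2 [114.6°–336.4°] uniform, h=11: θ=325.2° here. β=210.6, B=221.8. 11·210.6/221.8 = 10.4445 → s = 10.4445

10.4445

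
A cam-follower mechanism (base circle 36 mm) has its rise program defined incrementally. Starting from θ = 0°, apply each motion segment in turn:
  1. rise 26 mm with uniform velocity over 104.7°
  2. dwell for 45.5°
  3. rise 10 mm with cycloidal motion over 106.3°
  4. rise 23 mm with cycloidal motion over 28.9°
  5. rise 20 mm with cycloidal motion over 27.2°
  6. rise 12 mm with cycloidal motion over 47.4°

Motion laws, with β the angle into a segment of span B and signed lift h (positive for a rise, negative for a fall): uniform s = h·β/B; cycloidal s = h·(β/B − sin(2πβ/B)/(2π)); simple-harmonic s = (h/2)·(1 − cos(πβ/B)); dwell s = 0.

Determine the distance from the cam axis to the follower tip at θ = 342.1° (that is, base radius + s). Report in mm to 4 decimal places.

seg 1 [0°–104.7°] uniform, h=26: full span → s += 26 → s = 26.0000
seg 2 [104.7°–150.2°] dwell: s stays 26.0000
seg 3 [150.2°–256.5°] cycloidal, h=10: full span → s += 10 → s = 36.0000
seg 4 [256.5°–285.4°] cycloidal, h=23: full span → s += 23 → s = 59.0000
seg 5 [285.4°–312.6°] cycloidal, h=20: full span → s += 20 → s = 79.0000
seg 6 [312.6°–360°] cycloidal, h=12: θ=342.1° here. β=29.5, B=47.4. 12·(0.6224 − sin(2π·0.6224)/(2π)) = 8.7963 → s = 87.7963
radial distance = base radius + s = 36 + 87.7963 = 123.7963

123.7963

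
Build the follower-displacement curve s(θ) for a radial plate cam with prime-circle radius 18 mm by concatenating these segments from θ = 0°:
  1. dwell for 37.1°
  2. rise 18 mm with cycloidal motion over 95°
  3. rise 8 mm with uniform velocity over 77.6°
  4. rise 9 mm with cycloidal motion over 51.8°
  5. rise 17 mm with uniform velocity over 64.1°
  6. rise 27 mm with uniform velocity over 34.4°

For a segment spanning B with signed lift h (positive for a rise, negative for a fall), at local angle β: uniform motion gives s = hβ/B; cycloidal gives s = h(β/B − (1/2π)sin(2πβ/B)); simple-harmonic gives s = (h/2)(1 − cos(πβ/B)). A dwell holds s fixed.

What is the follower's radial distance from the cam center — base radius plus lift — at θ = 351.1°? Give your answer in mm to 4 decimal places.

seg 1 [0°–37.1°] dwell: s stays 0.0000
seg 2 [37.1°–132.1°] cycloidal, h=18: full span → s += 18 → s = 18.0000
seg 3 [132.1°–209.7°] uniform, h=8: full span → s += 8 → s = 26.0000
seg 4 [209.7°–261.5°] cycloidal, h=9: full span → s += 9 → s = 35.0000
seg 5 [261.5°–325.6°] uniform, h=17: full span → s += 17 → s = 52.0000
seg 6 [325.6°–360°] uniform, h=27: θ=351.1° here. β=25.5, B=34.4. 27·25.5/34.4 = 20.0145 → s = 72.0145
radial distance = base radius + s = 18 + 72.0145 = 90.0145

90.0145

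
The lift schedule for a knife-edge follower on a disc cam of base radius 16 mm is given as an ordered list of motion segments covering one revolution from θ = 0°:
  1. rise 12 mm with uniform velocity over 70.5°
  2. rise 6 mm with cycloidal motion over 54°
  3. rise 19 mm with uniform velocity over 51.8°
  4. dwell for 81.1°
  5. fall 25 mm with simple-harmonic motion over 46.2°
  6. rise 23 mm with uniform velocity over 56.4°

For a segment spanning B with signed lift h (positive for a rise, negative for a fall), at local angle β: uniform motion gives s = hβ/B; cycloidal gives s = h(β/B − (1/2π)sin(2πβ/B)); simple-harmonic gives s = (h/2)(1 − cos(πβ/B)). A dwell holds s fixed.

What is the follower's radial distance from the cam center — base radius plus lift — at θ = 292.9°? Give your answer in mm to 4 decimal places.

seg 1 [0°–70.5°] uniform, h=12: full span → s += 12 → s = 12.0000
seg 2 [70.5°–124.5°] cycloidal, h=6: full span → s += 6 → s = 18.0000
seg 3 [124.5°–176.3°] uniform, h=19: full span → s += 19 → s = 37.0000
seg 4 [176.3°–257.4°] dwell: s stays 37.0000
seg 5 [257.4°–303.6°] simple-harmonic, h=-25: θ=292.9° here. β=35.5, B=46.2. -25/2·(1 − cos(π·0.7684)) = -21.8347 → s = 15.1653
radial distance = base radius + s = 16 + 15.1653 = 31.1653

31.1653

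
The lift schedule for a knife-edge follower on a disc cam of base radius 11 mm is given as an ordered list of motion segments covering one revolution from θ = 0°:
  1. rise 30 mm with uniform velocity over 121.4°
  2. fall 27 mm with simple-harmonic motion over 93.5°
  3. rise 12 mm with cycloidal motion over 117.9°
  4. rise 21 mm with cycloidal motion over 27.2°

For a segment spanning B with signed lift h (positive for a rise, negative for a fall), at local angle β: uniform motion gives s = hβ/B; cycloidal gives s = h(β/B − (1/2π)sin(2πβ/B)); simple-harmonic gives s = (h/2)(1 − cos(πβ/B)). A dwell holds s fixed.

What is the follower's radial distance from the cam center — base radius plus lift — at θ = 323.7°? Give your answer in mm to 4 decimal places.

seg 1 [0°–121.4°] uniform, h=30: full span → s += 30 → s = 30.0000
seg 2 [121.4°–214.9°] simple-harmonic, h=-27: full span → s += -27 → s = 3.0000
seg 3 [214.9°–332.8°] cycloidal, h=12: θ=323.7° here. β=108.8, B=117.9. 12·(0.9228 − sin(2π·0.9228)/(2π)) = 11.9641 → s = 14.9641
radial distance = base radius + s = 11 + 14.9641 = 25.9641

25.9641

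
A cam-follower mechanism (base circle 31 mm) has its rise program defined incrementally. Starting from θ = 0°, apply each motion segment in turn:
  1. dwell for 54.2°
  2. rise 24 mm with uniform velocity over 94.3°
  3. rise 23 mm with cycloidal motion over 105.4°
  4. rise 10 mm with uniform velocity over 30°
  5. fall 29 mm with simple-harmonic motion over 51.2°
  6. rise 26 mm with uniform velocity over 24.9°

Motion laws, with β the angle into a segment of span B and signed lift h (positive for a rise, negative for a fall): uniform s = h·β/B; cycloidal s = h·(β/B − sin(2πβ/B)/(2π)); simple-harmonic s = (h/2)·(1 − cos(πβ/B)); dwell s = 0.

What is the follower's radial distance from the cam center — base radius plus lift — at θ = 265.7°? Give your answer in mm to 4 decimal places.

seg 1 [0°–54.2°] dwell: s stays 0.0000
seg 2 [54.2°–148.5°] uniform, h=24: full span → s += 24 → s = 24.0000
seg 3 [148.5°–253.9°] cycloidal, h=23: full span → s += 23 → s = 47.0000
seg 4 [253.9°–283.9°] uniform, h=10: θ=265.7° here. β=11.8, B=30. 10·11.8/30 = 3.9333 → s = 50.9333
radial distance = base radius + s = 31 + 50.9333 = 81.9333

81.9333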